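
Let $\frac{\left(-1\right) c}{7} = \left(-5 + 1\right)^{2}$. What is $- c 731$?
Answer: $81872$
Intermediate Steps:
$c = -112$ ($c = - 7 \left(-5 + 1\right)^{2} = - 7 \left(-4\right)^{2} = \left(-7\right) 16 = -112$)
$- c 731 = - \left(-112\right) 731 = \left(-1\right) \left(-81872\right) = 81872$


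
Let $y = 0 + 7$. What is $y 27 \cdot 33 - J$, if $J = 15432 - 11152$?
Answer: $1957$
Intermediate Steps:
$y = 7$
$J = 4280$
$y 27 \cdot 33 - J = 7 \cdot 27 \cdot 33 - 4280 = 189 \cdot 33 - 4280 = 6237 - 4280 = 1957$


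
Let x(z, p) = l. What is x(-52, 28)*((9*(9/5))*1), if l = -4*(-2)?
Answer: 648/5 ≈ 129.60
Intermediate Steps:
l = 8
x(z, p) = 8
x(-52, 28)*((9*(9/5))*1) = 8*((9*(9/5))*1) = 8*((81/5)*1) = 8*(81/5) = 648/5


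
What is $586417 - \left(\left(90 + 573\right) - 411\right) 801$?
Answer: $384565$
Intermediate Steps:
$586417 - \left(\left(90 + 573\right) - 411\right) 801 = 586417 - \left(663 - 411\right) 801 = 586417 - 252 \cdot 801 = 586417 - 201852 = 384565$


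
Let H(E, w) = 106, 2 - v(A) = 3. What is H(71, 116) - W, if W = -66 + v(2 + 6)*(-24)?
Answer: 148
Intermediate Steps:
v(A) = -1 (v(A) = 2 - 1*3 = 2 - 3 = -1)
W = -42 (W = -66 - 1*(-24) = -66 + 24 = -42)
H(71, 116) - W = 106 - 1*(-42) = 106 + 42 = 148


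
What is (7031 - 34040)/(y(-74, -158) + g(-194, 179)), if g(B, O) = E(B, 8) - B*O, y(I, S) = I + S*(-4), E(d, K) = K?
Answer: -9003/11764 ≈ -0.76530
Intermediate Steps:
y(I, S) = I - 4*S
g(B, O) = 8 - B*O
(7031 - 34040)/(y(-74, -158) + g(-194, 179)) = (7031 - 34040)/((-74 - 4*(-158)) + (8 - 1*(-194)*179)) = -27009/((-74 + 632) + (8 + 34726)) = -27009/(558 + 34734) = -27009/35292 = -27009*1/35292 = -9003/11764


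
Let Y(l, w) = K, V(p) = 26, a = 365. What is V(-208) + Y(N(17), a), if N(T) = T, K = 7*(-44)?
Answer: -282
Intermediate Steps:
K = -308
Y(l, w) = -308
V(-208) + Y(N(17), a) = 26 - 308 = -282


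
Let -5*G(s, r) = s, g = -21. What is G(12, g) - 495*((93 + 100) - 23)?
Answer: -420762/5 ≈ -84152.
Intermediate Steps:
G(s, r) = -s/5
G(12, g) - 495*((93 + 100) - 23) = -⅕*12 - 495*((93 + 100) - 23) = -12/5 - 495*(193 - 23) = -12/5 - 495*170 = -12/5 - 84150 = -420762/5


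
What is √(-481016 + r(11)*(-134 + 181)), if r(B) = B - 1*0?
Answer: I*√480499 ≈ 693.18*I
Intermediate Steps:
r(B) = B (r(B) = B + 0 = B)
√(-481016 + r(11)*(-134 + 181)) = √(-481016 + 11*(-134 + 181)) = √(-481016 + 11*47) = √(-481016 + 517) = √(-480499) = I*√480499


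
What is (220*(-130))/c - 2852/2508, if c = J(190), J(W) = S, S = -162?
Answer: 2969449/16929 ≈ 175.41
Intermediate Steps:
J(W) = -162
c = -162
(220*(-130))/c - 2852/2508 = (220*(-130))/(-162) - 2852/2508 = -28600*(-1/162) - 2852*1/2508 = 14300/81 - 713/627 = 2969449/16929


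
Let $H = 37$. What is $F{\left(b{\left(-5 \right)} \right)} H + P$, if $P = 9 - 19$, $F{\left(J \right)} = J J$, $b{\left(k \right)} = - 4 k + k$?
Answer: $8315$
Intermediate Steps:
$b{\left(k \right)} = - 3 k$
$F{\left(J \right)} = J^{2}$
$P = -10$ ($P = 9 - 19 = -10$)
$F{\left(b{\left(-5 \right)} \right)} H + P = \left(\left(-3\right) \left(-5\right)\right)^{2} \cdot 37 - 10 = 15^{2} \cdot 37 - 10 = 225 \cdot 37 - 10 = 8325 - 10 = 8315$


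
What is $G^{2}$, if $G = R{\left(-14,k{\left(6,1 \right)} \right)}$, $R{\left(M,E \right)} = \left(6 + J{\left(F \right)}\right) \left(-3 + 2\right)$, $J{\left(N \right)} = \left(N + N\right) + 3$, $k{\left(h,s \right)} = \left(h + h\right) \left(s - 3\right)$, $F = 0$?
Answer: $81$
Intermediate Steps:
$k{\left(h,s \right)} = 2 h \left(-3 + s\right)$
$J{\left(N \right)} = 3 + 2 N$ ($J{\left(N \right)} = 2 N + 3 = 3 + 2 N$)
$R{\left(M,E \right)} = -9$ ($R{\left(M,E \right)} = \left(6 + \left(3 + 2 \cdot 0\right)\right) \left(-3 + 2\right) = \left(6 + \left(3 + 0\right)\right) \left(-1\right) = \left(6 + 3\right) \left(-1\right) = 9 \left(-1\right) = -9$)
$G = -9$
$G^{2} = \left(-9\right)^{2} = 81$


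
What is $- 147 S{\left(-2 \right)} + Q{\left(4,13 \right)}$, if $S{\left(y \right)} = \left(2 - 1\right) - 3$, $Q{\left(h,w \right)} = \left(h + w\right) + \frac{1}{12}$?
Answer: $\frac{3733}{12} \approx 311.08$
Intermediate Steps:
$Q{\left(h,w \right)} = \frac{1}{12} + h + w$ ($Q{\left(h,w \right)} = \left(h + w\right) + \frac{1}{12} = \frac{1}{12} + h + w$)
$S{\left(y \right)} = -2$ ($S{\left(y \right)} = 1 - 3 = -2$)
$- 147 S{\left(-2 \right)} + Q{\left(4,13 \right)} = \left(-147\right) \left(-2\right) + \left(\frac{1}{12} + 4 + 13\right) = 294 + \frac{205}{12} = \frac{3733}{12}$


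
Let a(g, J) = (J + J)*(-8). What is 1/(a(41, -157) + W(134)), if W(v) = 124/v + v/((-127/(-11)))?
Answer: 8509/21481240 ≈ 0.00039611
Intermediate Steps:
a(g, J) = -16*J (a(g, J) = (2*J)*(-8) = -16*J)
W(v) = 124/v + 11*v/127 (W(v) = 124/v + v/((-127*(-1/11))) = 124/v + v/(127/11) = 124/v + v*(11/127) = 124/v + 11*v/127)
1/(a(41, -157) + W(134)) = 1/(-16*(-157) + (124/134 + (11/127)*134)) = 1/(2512 + (124*(1/134) + 1474/127)) = 1/(2512 + (62/67 + 1474/127)) = 1/(2512 + 106632/8509) = 1/(21481240/8509) = 8509/21481240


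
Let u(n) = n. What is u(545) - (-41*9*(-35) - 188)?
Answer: -12182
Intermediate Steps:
u(545) - (-41*9*(-35) - 188) = 545 - (-41*9*(-35) - 188) = 545 - (-369*(-35) - 188) = 545 - (12915 - 188) = 545 - 1*12727 = 545 - 12727 = -12182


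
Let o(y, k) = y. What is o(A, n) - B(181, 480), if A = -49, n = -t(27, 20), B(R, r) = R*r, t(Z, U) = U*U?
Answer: -86929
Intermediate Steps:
t(Z, U) = U²
n = -400 (n = -1*20² = -1*400 = -400)
o(A, n) - B(181, 480) = -49 - 181*480 = -49 - 1*86880 = -49 - 86880 = -86929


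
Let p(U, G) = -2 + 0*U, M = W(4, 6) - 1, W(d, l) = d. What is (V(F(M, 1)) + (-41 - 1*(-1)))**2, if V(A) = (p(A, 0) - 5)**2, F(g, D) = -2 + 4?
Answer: 81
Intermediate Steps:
M = 3 (M = 4 - 1 = 3)
p(U, G) = -2 (p(U, G) = -2 + 0 = -2)
F(g, D) = 2
V(A) = 49 (V(A) = (-2 - 5)**2 = (-7)**2 = 49)
(V(F(M, 1)) + (-41 - 1*(-1)))**2 = (49 + (-41 - 1*(-1)))**2 = (49 + (-41 + 1))**2 = (49 - 40)**2 = 9**2 = 81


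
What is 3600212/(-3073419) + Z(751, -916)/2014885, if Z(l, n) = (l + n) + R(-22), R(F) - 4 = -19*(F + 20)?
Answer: -7254391186157/6192585841815 ≈ -1.1715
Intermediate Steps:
R(F) = -376 - 19*F (R(F) = 4 - 19*(F + 20) = 4 - 19*(20 + F) = 4 + (-380 - 19*F) = -376 - 19*F)
Z(l, n) = 42 + l + n (Z(l, n) = (l + n) + (-376 - 19*(-22)) = (l + n) + (-376 + 418) = (l + n) + 42 = 42 + l + n)
3600212/(-3073419) + Z(751, -916)/2014885 = 3600212/(-3073419) + (42 + 751 - 916)/2014885 = 3600212*(-1/3073419) - 123*1/2014885 = -3600212/3073419 - 123/2014885 = -7254391186157/6192585841815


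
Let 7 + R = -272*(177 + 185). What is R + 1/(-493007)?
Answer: -48546892298/493007 ≈ -98471.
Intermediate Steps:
R = -98471 (R = -7 - 272*(177 + 185) = -7 - 272*362 = -7 - 98464 = -98471)
R + 1/(-493007) = -98471 + 1/(-493007) = -98471 - 1/493007 = -48546892298/493007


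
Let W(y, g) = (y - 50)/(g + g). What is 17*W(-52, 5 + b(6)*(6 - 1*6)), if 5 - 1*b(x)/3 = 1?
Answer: -867/5 ≈ -173.40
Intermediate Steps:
b(x) = 12 (b(x) = 15 - 3*1 = 15 - 3 = 12)
W(y, g) = (-50 + y)/(2*g) (W(y, g) = (-50 + y)/((2*g)) = (-50 + y)*(1/(2*g)) = (-50 + y)/(2*g))
17*W(-52, 5 + b(6)*(6 - 1*6)) = 17*((-50 - 52)/(2*(5 + 12*(6 - 1*6)))) = 17*((½)*(-102)/(5 + 12*(6 - 6))) = 17*((½)*(-102)/(5 + 12*0)) = 17*((½)*(-102)/(5 + 0)) = 17*((½)*(-102)/5) = 17*((½)*(⅕)*(-102)) = 17*(-51/5) = -867/5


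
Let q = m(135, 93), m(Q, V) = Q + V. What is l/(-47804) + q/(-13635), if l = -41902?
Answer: 93405743/108634590 ≈ 0.85982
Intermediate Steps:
q = 228 (q = 135 + 93 = 228)
l/(-47804) + q/(-13635) = -41902/(-47804) + 228/(-13635) = -41902*(-1/47804) + 228*(-1/13635) = 20951/23902 - 76/4545 = 93405743/108634590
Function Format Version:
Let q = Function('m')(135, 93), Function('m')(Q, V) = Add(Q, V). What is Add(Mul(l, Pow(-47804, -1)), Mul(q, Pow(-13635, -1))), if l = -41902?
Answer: Rational(93405743, 108634590) ≈ 0.85982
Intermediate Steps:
q = 228 (q = Add(135, 93) = 228)
Add(Mul(l, Pow(-47804, -1)), Mul(q, Pow(-13635, -1))) = Add(Mul(-41902, Pow(-47804, -1)), Mul(228, Pow(-13635, -1))) = Add(Mul(-41902, Rational(-1, 47804)), Mul(228, Rational(-1, 13635))) = Add(Rational(20951, 23902), Rational(-76, 4545)) = Rational(93405743, 108634590)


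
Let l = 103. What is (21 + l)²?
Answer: 15376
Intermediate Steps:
(21 + l)² = (21 + 103)² = 124² = 15376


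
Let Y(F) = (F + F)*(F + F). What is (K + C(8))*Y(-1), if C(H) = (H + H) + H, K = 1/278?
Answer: 13346/139 ≈ 96.014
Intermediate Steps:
K = 1/278 ≈ 0.0035971
C(H) = 3*H (C(H) = 2*H + H = 3*H)
Y(F) = 4*F² (Y(F) = (2*F)*(2*F) = 4*F²)
(K + C(8))*Y(-1) = (1/278 + 3*8)*(4*(-1)²) = (1/278 + 24)*(4*1) = (6673/278)*4 = 13346/139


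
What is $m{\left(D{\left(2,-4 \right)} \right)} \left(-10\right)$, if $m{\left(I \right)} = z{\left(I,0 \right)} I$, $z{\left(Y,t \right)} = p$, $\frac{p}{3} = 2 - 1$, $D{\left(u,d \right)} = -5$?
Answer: $150$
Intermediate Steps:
$p = 3$ ($p = 3 \left(2 - 1\right) = 3 \cdot 1 = 3$)
$z{\left(Y,t \right)} = 3$
$m{\left(I \right)} = 3 I$
$m{\left(D{\left(2,-4 \right)} \right)} \left(-10\right) = 3 \left(-5\right) \left(-10\right) = \left(-15\right) \left(-10\right) = 150$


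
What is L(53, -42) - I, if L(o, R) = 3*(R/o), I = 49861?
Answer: -2642759/53 ≈ -49863.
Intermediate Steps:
L(o, R) = 3*R/o
L(53, -42) - I = 3*(-42)/53 - 1*49861 = 3*(-42)*(1/53) - 49861 = -126/53 - 49861 = -2642759/53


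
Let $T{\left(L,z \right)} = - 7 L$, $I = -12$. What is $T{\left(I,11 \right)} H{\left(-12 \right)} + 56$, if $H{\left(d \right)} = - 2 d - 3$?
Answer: $1820$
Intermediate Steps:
$H{\left(d \right)} = -3 - 2 d$
$T{\left(I,11 \right)} H{\left(-12 \right)} + 56 = \left(-7\right) \left(-12\right) \left(-3 - -24\right) + 56 = 84 \left(-3 + 24\right) + 56 = 84 \cdot 21 + 56 = 1764 + 56 = 1820$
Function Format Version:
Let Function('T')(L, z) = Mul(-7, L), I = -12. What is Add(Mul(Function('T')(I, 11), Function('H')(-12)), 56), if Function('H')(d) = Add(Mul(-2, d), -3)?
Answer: 1820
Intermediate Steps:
Function('H')(d) = Add(-3, Mul(-2, d))
Add(Mul(Function('T')(I, 11), Function('H')(-12)), 56) = Add(Mul(Mul(-7, -12), Add(-3, Mul(-2, -12))), 56) = Add(Mul(84, Add(-3, 24)), 56) = Add(Mul(84, 21), 56) = Add(1764, 56) = 1820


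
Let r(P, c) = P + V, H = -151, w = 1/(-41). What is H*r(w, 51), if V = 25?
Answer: -154624/41 ≈ -3771.3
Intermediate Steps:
w = -1/41 ≈ -0.024390
r(P, c) = 25 + P (r(P, c) = P + 25 = 25 + P)
H*r(w, 51) = -151*(25 - 1/41) = -151*1024/41 = -154624/41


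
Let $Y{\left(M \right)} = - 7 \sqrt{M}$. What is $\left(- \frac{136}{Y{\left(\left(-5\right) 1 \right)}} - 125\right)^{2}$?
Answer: $\frac{3809629}{245} + \frac{6800 i \sqrt{5}}{7} \approx 15550.0 + 2172.2 i$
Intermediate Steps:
$\left(- \frac{136}{Y{\left(\left(-5\right) 1 \right)}} - 125\right)^{2} = \left(- \frac{136}{\left(-7\right) \sqrt{\left(-5\right) 1}} - 125\right)^{2} = \left(- \frac{136}{\left(-7\right) \sqrt{-5}} - 125\right)^{2} = \left(- \frac{136}{\left(-7\right) i \sqrt{5}} - 125\right)^{2} = \left(- 136 \frac{i \sqrt{5}}{35} - 125\right)^{2} = \left(- \frac{136 i \sqrt{5}}{35} - 125\right)^{2} = \left(-125 - \frac{136 i \sqrt{5}}{35}\right)^{2}$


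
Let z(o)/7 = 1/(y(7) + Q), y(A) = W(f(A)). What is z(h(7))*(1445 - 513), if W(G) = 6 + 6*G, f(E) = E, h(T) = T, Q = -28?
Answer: 1631/5 ≈ 326.20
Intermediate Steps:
y(A) = 6 + 6*A
z(o) = 7/20 (z(o) = 7/((6 + 6*7) - 28) = 7/((6 + 42) - 28) = 7/(48 - 28) = 7/20)
z(h(7))*(1445 - 513) = 7*(1445 - 513)/20 = (7/20)*932 = 1631/5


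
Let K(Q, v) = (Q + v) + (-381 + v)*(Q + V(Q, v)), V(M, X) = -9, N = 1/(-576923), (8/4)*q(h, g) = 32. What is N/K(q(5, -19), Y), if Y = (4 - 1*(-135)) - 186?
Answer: 1/1746345921 ≈ 5.7262e-10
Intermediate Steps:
q(h, g) = 16 (q(h, g) = (½)*32 = 16)
N = -1/576923 ≈ -1.7333e-6
Y = -47 (Y = (4 + 135) - 186 = 139 - 186 = -47)
K(Q, v) = Q + v + (-381 + v)*(-9 + Q) (K(Q, v) = (Q + v) + (-381 + v)*(Q - 9) = (Q + v) + (-381 + v)*(-9 + Q) = Q + v + (-381 + v)*(-9 + Q))
N/K(q(5, -19), Y) = -1/(576923*(3429 - 380*16 - 8*(-47) + 16*(-47))) = -1/(576923*(3429 - 6080 + 376 - 752)) = -1/576923/(-3027) = -1/576923*(-1/3027) = 1/1746345921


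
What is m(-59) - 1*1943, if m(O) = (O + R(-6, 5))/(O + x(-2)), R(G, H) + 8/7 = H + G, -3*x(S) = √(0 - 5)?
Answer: (-13601*√5 + 2406093*I)/(7*(√5 - 177*I)) ≈ -1942.0 - 0.01309*I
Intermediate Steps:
x(S) = -I*√5/3 (x(S) = -√(0 - 5)/3 = -I*√5/3)
R(G, H) = -8/7 + G + H (R(G, H) = -8/7 + (H + G) = -8/7 + (G + H) = -8/7 + G + H)
m(O) = (-15/7 + O)/(O - I*√5/3) (m(O) = (O + (-8/7 - 6 + 5))/(O - I*√5/3) = (O - 15/7)/(O - I*√5/3) = (-15/7 + O)/(O - I*√5/3))
m(-59) - 1*1943 = 3*(-15 + 7*(-59))/(7*(3*(-59) - I*√5)) - 1*1943 = 3*(-15 - 413)/(7*(-177 - I*√5)) - 1943 = (3/7)*(-428)/(-177 - I*√5) - 1943 = -1284/(7*(-177 - I*√5)) - 1943 = -1943 - 1284/(7*(-177 - I*√5))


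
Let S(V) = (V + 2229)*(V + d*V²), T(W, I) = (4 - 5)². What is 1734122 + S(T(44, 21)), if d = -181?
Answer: 1332722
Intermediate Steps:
T(W, I) = 1 (T(W, I) = (-1)² = 1)
S(V) = (2229 + V)*(V - 181*V²) (S(V) = (V + 2229)*(V - 181*V²) = (2229 + V)*(V - 181*V²))
1734122 + S(T(44, 21)) = 1734122 + 1*(2229 - 403448*1 - 181*1²) = 1734122 + 1*(2229 - 403448 - 181*1) = 1734122 + 1*(2229 - 403448 - 181) = 1734122 + 1*(-401400) = 1734122 - 401400 = 1332722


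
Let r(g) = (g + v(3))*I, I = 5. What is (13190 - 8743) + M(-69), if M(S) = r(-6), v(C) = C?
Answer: 4432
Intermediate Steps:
r(g) = 15 + 5*g (r(g) = (g + 3)*5 = (3 + g)*5 = 15 + 5*g)
M(S) = -15 (M(S) = 15 + 5*(-6) = 15 - 30 = -15)
(13190 - 8743) + M(-69) = (13190 - 8743) - 15 = 4447 - 15 = 4432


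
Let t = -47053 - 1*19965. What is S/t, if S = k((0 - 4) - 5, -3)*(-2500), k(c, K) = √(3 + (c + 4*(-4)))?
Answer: 1250*I*√22/33509 ≈ 0.17497*I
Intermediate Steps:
k(c, K) = √(-13 + c) (k(c, K) = √(3 + (c - 16)) = √(3 + (-16 + c)) = √(-13 + c))
S = -2500*I*√22 (S = √(-13 + ((0 - 4) - 5))*(-2500) = √(-13 + (-4 - 5))*(-2500) = √(-13 - 9)*(-2500) = √(-22)*(-2500) = (I*√22)*(-2500) = -2500*I*√22 ≈ -11726.0*I)
t = -67018 (t = -47053 - 19965 = -67018)
S/t = -2500*I*√22/(-67018) = -2500*I*√22*(-1/67018) = 1250*I*√22/33509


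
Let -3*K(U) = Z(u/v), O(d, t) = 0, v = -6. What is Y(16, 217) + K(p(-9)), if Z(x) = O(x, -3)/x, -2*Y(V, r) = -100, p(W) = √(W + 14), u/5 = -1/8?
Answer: 50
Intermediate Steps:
u = -5/8 (u = 5*(-1/8) = 5*(-1*⅛) = 5*(-⅛) = -5/8 ≈ -0.62500)
p(W) = √(14 + W)
Y(V, r) = 50 (Y(V, r) = -½*(-100) = 50)
Z(x) = 0 (Z(x) = 0/x = 0)
K(U) = 0 (K(U) = -⅓*0 = 0)
Y(16, 217) + K(p(-9)) = 50 + 0 = 50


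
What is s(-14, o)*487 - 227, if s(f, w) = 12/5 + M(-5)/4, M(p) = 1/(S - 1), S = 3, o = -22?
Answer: 40107/40 ≈ 1002.7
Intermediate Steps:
M(p) = 1/2 (M(p) = 1/(3 - 1) = 1/2)
s(f, w) = 101/40 (s(f, w) = 12/5 + (1/2)/4 = 12*(1/5) + (1/2)*(1/4) = 12/5 + 1/8 = 101/40)
s(-14, o)*487 - 227 = (101/40)*487 - 227 = 49187/40 - 227 = 40107/40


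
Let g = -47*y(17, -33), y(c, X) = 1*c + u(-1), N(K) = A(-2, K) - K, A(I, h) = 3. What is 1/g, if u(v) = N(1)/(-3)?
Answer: -3/2303 ≈ -0.0013026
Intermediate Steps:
N(K) = 3 - K
u(v) = -⅔ (u(v) = (3 - 1*1)/(-3) = (3 - 1)*(-⅓) = 2*(-⅓) = -⅔)
y(c, X) = -⅔ + c (y(c, X) = 1*c - ⅔ = c - ⅔ = -⅔ + c)
g = -2303/3 (g = -47*(-⅔ + 17) = -47*49/3 = -2303/3 ≈ -767.67)
1/g = 1/(-2303/3) = -3/2303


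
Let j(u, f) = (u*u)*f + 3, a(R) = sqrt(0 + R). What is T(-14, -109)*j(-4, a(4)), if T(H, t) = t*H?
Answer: 53410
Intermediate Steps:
a(R) = sqrt(R)
T(H, t) = H*t
j(u, f) = 3 + f*u**2 (j(u, f) = u**2*f + 3 = f*u**2 + 3 = 3 + f*u**2)
T(-14, -109)*j(-4, a(4)) = (-14*(-109))*(3 + sqrt(4)*(-4)**2) = 1526*(3 + 2*16) = 1526*(3 + 32) = 1526*35 = 53410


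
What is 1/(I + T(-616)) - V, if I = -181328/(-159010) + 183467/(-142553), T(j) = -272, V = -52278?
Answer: 161247405261356729/3084422062723 ≈ 52278.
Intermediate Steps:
I = -1662118643/11333676265 (I = -181328*(-1/159010) + 183467*(-1/142553) = 90664/79505 - 183467/142553 = -1662118643/11333676265 ≈ -0.14665)
1/(I + T(-616)) - V = 1/(-1662118643/11333676265 - 272) - 1*(-52278) = 1/(-3084422062723/11333676265) + 52278 = -11333676265/3084422062723 + 52278 = 161247405261356729/3084422062723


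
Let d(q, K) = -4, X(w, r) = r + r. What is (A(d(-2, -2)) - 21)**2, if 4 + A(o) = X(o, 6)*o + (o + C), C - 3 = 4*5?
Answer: 2916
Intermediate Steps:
X(w, r) = 2*r
C = 23 (C = 3 + 4*5 = 3 + 20 = 23)
A(o) = 19 + 13*o (A(o) = -4 + ((2*6)*o + (o + 23)) = -4 + (12*o + (23 + o)) = -4 + (23 + 13*o) = 19 + 13*o)
(A(d(-2, -2)) - 21)**2 = ((19 + 13*(-4)) - 21)**2 = ((19 - 52) - 21)**2 = (-33 - 21)**2 = (-54)**2 = 2916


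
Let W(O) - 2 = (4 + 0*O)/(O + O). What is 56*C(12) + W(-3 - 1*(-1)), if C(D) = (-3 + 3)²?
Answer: 1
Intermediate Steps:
W(O) = 2 + 2/O (W(O) = 2 + (4 + 0*O)/(O + O) = 2 + (4 + 0)/((2*O)) = 2 + (1/(2*O))*4 = 2 + 2/O)
C(D) = 0 (C(D) = 0² = 0)
56*C(12) + W(-3 - 1*(-1)) = 56*0 + (2 + 2/(-3 - 1*(-1))) = 0 + (2 + 2/(-3 + 1)) = 0 + (2 + 2/(-2)) = 0 + (2 + 2*(-½)) = 0 + (2 - 1) = 0 + 1 = 1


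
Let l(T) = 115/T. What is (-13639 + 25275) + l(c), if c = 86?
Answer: 1000811/86 ≈ 11637.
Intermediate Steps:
(-13639 + 25275) + l(c) = (-13639 + 25275) + 115/86 = 11636 + 115*(1/86) = 11636 + 115/86 = 1000811/86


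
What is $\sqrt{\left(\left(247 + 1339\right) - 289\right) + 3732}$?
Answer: $\sqrt{5029} \approx 70.915$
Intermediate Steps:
$\sqrt{\left(\left(247 + 1339\right) - 289\right) + 3732} = \sqrt{\left(1586 - 289\right) + 3732} = \sqrt{1297 + 3732} = \sqrt{5029}$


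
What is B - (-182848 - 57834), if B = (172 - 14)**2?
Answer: 265646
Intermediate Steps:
B = 24964 (B = 158**2 = 24964)
B - (-182848 - 57834) = 24964 - (-182848 - 57834) = 24964 - 1*(-240682) = 24964 + 240682 = 265646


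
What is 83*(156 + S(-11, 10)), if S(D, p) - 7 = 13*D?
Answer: 1660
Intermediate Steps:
S(D, p) = 7 + 13*D
83*(156 + S(-11, 10)) = 83*(156 + (7 + 13*(-11))) = 83*(156 + (7 - 143)) = 83*(156 - 136) = 83*20 = 1660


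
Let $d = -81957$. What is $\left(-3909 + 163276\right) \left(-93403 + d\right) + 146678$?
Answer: $-27946450442$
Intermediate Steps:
$\left(-3909 + 163276\right) \left(-93403 + d\right) + 146678 = \left(-3909 + 163276\right) \left(-93403 - 81957\right) + 146678 = 159367 \left(-175360\right) + 146678 = -27946597120 + 146678 = -27946450442$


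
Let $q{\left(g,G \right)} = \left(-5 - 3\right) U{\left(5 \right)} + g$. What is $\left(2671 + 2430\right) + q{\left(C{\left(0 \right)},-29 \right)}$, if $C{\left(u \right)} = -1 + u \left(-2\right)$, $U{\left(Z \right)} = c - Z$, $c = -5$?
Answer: $5180$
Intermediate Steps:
$U{\left(Z \right)} = -5 - Z$
$C{\left(u \right)} = -1 - 2 u$
$q{\left(g,G \right)} = 80 + g$ ($q{\left(g,G \right)} = \left(-5 - 3\right) \left(-5 - 5\right) + g = - 8 \left(-5 - 5\right) + g = \left(-8\right) \left(-10\right) + g = 80 + g$)
$\left(2671 + 2430\right) + q{\left(C{\left(0 \right)},-29 \right)} = \left(2671 + 2430\right) + \left(80 - 1\right) = 5101 + \left(80 + \left(-1 + 0\right)\right) = 5101 + \left(80 - 1\right) = 5101 + 79 = 5180$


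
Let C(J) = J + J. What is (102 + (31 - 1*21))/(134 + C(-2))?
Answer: 56/65 ≈ 0.86154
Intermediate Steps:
C(J) = 2*J
(102 + (31 - 1*21))/(134 + C(-2)) = (102 + (31 - 1*21))/(134 + 2*(-2)) = (102 + (31 - 21))/(134 - 4) = (102 + 10)/130 = 112*(1/130) = 56/65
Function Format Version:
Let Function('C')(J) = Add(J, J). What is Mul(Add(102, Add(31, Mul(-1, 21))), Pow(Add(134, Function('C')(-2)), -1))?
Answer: Rational(56, 65) ≈ 0.86154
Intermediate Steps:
Function('C')(J) = Mul(2, J)
Mul(Add(102, Add(31, Mul(-1, 21))), Pow(Add(134, Function('C')(-2)), -1)) = Mul(Add(102, Add(31, Mul(-1, 21))), Pow(Add(134, Mul(2, -2)), -1)) = Mul(Add(102, Add(31, -21)), Pow(Add(134, -4), -1)) = Mul(Add(102, 10), Pow(130, -1)) = Mul(112, Rational(1, 130)) = Rational(56, 65)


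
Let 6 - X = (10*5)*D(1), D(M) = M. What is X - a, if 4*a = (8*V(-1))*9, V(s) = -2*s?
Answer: -80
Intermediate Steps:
X = -44 (X = 6 - 10*5 = 6 - 50 = -44)
a = 36 (a = ((8*(-2*(-1)))*9)/4 = ((8*2)*9)/4 = (16*9)/4 = (¼)*144 = 36)
X - a = -44 - 1*36 = -44 - 36 = -80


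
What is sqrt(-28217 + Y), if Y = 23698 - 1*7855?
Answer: I*sqrt(12374) ≈ 111.24*I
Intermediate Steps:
Y = 15843 (Y = 23698 - 7855 = 15843)
sqrt(-28217 + Y) = sqrt(-28217 + 15843) = sqrt(-12374) = I*sqrt(12374)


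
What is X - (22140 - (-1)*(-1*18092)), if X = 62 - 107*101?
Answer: -14793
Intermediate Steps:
X = -10745 (X = 62 - 10807 = -10745)
X - (22140 - (-1)*(-1*18092)) = -10745 - (22140 - (-1)*(-1*18092)) = -10745 - (22140 - (-1)*(-18092)) = -10745 - (22140 - 1*18092) = -10745 - (22140 - 18092) = -10745 - 1*4048 = -10745 - 4048 = -14793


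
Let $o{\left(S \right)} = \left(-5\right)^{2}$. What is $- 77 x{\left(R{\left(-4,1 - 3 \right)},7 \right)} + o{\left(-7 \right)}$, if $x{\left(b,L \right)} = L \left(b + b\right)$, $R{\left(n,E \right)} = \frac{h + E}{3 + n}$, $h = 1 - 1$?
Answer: $-2131$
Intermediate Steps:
$h = 0$
$o{\left(S \right)} = 25$
$R{\left(n,E \right)} = \frac{E}{3 + n}$ ($R{\left(n,E \right)} = \frac{0 + E}{3 + n} = \frac{E}{3 + n}$)
$x{\left(b,L \right)} = 2 L b$ ($x{\left(b,L \right)} = L 2 b = 2 L b$)
$- 77 x{\left(R{\left(-4,1 - 3 \right)},7 \right)} + o{\left(-7 \right)} = - 77 \cdot 2 \cdot 7 \frac{1 - 3}{3 - 4} + 25 = - 77 \cdot 2 \cdot 7 \left(- \frac{2}{-1}\right) + 25 = - 77 \cdot 2 \cdot 7 \left(\left(-2\right) \left(-1\right)\right) + 25 = - 77 \cdot 2 \cdot 7 \cdot 2 + 25 = \left(-77\right) 28 + 25 = -2156 + 25 = -2131$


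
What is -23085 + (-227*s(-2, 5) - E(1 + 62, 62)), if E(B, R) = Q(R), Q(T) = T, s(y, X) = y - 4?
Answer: -21785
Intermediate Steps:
s(y, X) = -4 + y
E(B, R) = R
-23085 + (-227*s(-2, 5) - E(1 + 62, 62)) = -23085 + (-227*(-4 - 2) - 1*62) = -23085 + (-227*(-6) - 62) = -23085 + (1362 - 62) = -23085 + 1300 = -21785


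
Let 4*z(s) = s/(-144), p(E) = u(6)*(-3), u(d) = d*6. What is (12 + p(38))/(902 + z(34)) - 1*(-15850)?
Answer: 4117152502/259759 ≈ 15850.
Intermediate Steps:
u(d) = 6*d
p(E) = -108 (p(E) = (6*6)*(-3) = 36*(-3) = -108)
z(s) = -s/576 (z(s) = (s/(-144))/4 = (s*(-1/144))/4 = (-s/144)/4 = -s/576)
(12 + p(38))/(902 + z(34)) - 1*(-15850) = (12 - 108)/(902 - 1/576*34) - 1*(-15850) = -96/(902 - 17/288) + 15850 = -96/259759/288 + 15850 = -96*288/259759 + 15850 = -27648/259759 + 15850 = 4117152502/259759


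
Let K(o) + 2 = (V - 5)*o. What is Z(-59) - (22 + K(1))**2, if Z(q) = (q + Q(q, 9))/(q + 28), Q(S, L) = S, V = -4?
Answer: -3633/31 ≈ -117.19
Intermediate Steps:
K(o) = -2 - 9*o (K(o) = -2 + (-4 - 5)*o = -2 - 9*o)
Z(q) = 2*q/(28 + q) (Z(q) = (q + q)/(q + 28) = (2*q)/(28 + q) = 2*q/(28 + q))
Z(-59) - (22 + K(1))**2 = 2*(-59)/(28 - 59) - (22 + (-2 - 9*1))**2 = 2*(-59)/(-31) - (22 + (-2 - 9))**2 = 2*(-59)*(-1/31) - (22 - 11)**2 = 118/31 - 1*11**2 = 118/31 - 1*121 = 118/31 - 121 = -3633/31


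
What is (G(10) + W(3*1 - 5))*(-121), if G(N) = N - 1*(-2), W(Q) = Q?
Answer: -1210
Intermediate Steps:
G(N) = 2 + N (G(N) = N + 2 = 2 + N)
(G(10) + W(3*1 - 5))*(-121) = ((2 + 10) + (3*1 - 5))*(-121) = (12 + (3 - 5))*(-121) = (12 - 2)*(-121) = 10*(-121) = -1210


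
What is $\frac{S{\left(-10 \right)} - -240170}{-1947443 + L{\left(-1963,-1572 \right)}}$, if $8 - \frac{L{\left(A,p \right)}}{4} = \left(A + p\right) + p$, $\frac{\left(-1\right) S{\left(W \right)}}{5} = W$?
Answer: $- \frac{240220}{1926983} \approx -0.12466$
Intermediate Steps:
$S{\left(W \right)} = - 5 W$
$L{\left(A,p \right)} = 32 - 8 p - 4 A$ ($L{\left(A,p \right)} = 32 - 4 \left(\left(A + p\right) + p\right) = 32 - 4 \left(A + 2 p\right) = 32 - \left(4 A + 8 p\right) = 32 - 8 p - 4 A$)
$\frac{S{\left(-10 \right)} - -240170}{-1947443 + L{\left(-1963,-1572 \right)}} = \frac{\left(-5\right) \left(-10\right) - -240170}{-1947443 - -20460} = \frac{50 + 240170}{-1947443 + \left(32 + 12576 + 7852\right)} = \frac{240220}{-1947443 + 20460} = \frac{240220}{-1926983} = 240220 \left(- \frac{1}{1926983}\right) = - \frac{240220}{1926983}$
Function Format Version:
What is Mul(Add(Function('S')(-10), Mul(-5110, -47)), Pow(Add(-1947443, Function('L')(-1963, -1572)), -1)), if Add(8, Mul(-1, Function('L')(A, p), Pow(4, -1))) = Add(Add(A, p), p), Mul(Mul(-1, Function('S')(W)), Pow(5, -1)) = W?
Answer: Rational(-240220, 1926983) ≈ -0.12466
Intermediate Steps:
Function('S')(W) = Mul(-5, W)
Function('L')(A, p) = Add(32, Mul(-8, p), Mul(-4, A)) (Function('L')(A, p) = Add(32, Mul(-4, Add(Add(A, p), p))) = Add(32, Mul(-4, Add(A, Mul(2, p)))) = Add(32, Add(Mul(-8, p), Mul(-4, A))) = Add(32, Mul(-8, p), Mul(-4, A)))
Mul(Add(Function('S')(-10), Mul(-5110, -47)), Pow(Add(-1947443, Function('L')(-1963, -1572)), -1)) = Mul(Add(Mul(-5, -10), Mul(-5110, -47)), Pow(Add(-1947443, Add(32, Mul(-8, -1572), Mul(-4, -1963))), -1)) = Mul(Add(50, 240170), Pow(Add(-1947443, Add(32, 12576, 7852)), -1)) = Mul(240220, Pow(Add(-1947443, 20460), -1)) = Mul(240220, Pow(-1926983, -1)) = Mul(240220, Rational(-1, 1926983)) = Rational(-240220, 1926983)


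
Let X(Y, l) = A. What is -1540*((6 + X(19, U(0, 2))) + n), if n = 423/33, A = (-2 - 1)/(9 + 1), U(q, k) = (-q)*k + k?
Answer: -28518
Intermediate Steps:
U(q, k) = k - k*q (U(q, k) = -k*q + k = k - k*q)
A = -3/10 ≈ -0.30000
X(Y, l) = -3/10
n = 141/11 (n = 423*(1/33) = 141/11 ≈ 12.818)
-1540*((6 + X(19, U(0, 2))) + n) = -1540*((6 - 3/10) + 141/11) = -1540*(57/10 + 141/11) = -1540*2037/110 = -28518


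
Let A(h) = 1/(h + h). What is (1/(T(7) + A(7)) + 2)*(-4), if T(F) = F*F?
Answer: -5552/687 ≈ -8.0815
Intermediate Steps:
A(h) = 1/(2*h)
T(F) = F**2
(1/(T(7) + A(7)) + 2)*(-4) = (1/(7**2 + (1/2)/7) + 2)*(-4) = (1/(49 + (1/2)*(1/7)) + 2)*(-4) = (1/(49 + 1/14) + 2)*(-4) = (1/(687/14) + 2)*(-4) = (14/687 + 2)*(-4) = (1388/687)*(-4) = -5552/687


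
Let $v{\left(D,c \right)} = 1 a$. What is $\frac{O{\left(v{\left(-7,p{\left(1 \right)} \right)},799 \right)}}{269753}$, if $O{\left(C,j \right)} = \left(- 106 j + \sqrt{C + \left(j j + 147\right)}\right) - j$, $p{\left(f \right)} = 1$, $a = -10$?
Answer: $- \frac{85493}{269753} + \frac{\sqrt{638538}}{269753} \approx -0.31397$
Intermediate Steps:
$v{\left(D,c \right)} = -10$ ($v{\left(D,c \right)} = 1 \left(-10\right) = -10$)
$O{\left(C,j \right)} = \sqrt{147 + C + j^{2}} - 107 j$ ($O{\left(C,j \right)} = \left(- 106 j + \sqrt{C + \left(j^{2} + 147\right)}\right) - j = \left(- 106 j + \sqrt{C + \left(147 + j^{2}\right)}\right) - j = \left(- 106 j + \sqrt{147 + C + j^{2}}\right) - j = \left(\sqrt{147 + C + j^{2}} - 106 j\right) - j = \sqrt{147 + C + j^{2}} - 107 j$)
$\frac{O{\left(v{\left(-7,p{\left(1 \right)} \right)},799 \right)}}{269753} = \frac{\sqrt{147 - 10 + 799^{2}} - 85493}{269753} = \left(\sqrt{147 - 10 + 638401} - 85493\right) \frac{1}{269753} = \left(\sqrt{638538} - 85493\right) \frac{1}{269753} = \left(-85493 + \sqrt{638538}\right) \frac{1}{269753} = - \frac{85493}{269753} + \frac{\sqrt{638538}}{269753}$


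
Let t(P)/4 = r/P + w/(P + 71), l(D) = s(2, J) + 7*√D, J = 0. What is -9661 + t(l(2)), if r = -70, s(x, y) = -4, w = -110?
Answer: -1742947131/180031 - 4176900*√2/180031 ≈ -9714.2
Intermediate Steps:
l(D) = -4 + 7*√D
t(P) = -440/(71 + P) - 280/P (t(P) = 4*(-70/P - 110/(P + 71)) = 4*(-70/P - 110/(71 + P)) = 4*(-110/(71 + P) - 70/P) = -440/(71 + P) - 280/P)
-9661 + t(l(2)) = -9661 + 40*(-497 - 18*(-4 + 7*√2))/((-4 + 7*√2)*(71 + (-4 + 7*√2))) = -9661 + 40*(-497 + (72 - 126*√2))/((-4 + 7*√2)*(67 + 7*√2)) = -9661 + 40*(-425 - 126*√2)/((-4 + 7*√2)*(67 + 7*√2))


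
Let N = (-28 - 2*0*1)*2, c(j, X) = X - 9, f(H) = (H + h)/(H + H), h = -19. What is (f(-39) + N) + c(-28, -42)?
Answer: -4144/39 ≈ -106.26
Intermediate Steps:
f(H) = (-19 + H)/(2*H) (f(H) = (H - 19)/(H + H) = (-19 + H)/((2*H)) = (-19 + H)*(1/(2*H)) = (-19 + H)/(2*H))
c(j, X) = -9 + X
N = -56 (N = (-28 + 0*1)*2 = (-28 + 0)*2 = -28*2 = -56)
(f(-39) + N) + c(-28, -42) = ((½)*(-19 - 39)/(-39) - 56) + (-9 - 42) = ((½)*(-1/39)*(-58) - 56) - 51 = (29/39 - 56) - 51 = -2155/39 - 51 = -4144/39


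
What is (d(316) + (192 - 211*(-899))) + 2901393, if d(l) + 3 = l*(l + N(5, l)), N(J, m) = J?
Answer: 3192707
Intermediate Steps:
d(l) = -3 + l*(5 + l) (d(l) = -3 + l*(l + 5) = -3 + l*(5 + l))
(d(316) + (192 - 211*(-899))) + 2901393 = ((-3 + 316**2 + 5*316) + (192 - 211*(-899))) + 2901393 = ((-3 + 99856 + 1580) + (192 + 189689)) + 2901393 = (101433 + 189881) + 2901393 = 291314 + 2901393 = 3192707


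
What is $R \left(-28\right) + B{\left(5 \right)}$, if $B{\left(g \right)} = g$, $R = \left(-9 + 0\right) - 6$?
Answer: $425$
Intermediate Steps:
$R = -15$ ($R = -9 - 6 = -15$)
$R \left(-28\right) + B{\left(5 \right)} = \left(-15\right) \left(-28\right) + 5 = 420 + 5 = 425$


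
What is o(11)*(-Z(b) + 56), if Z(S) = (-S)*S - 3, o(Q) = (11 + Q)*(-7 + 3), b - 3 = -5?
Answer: -5544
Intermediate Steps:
b = -2 (b = 3 - 5 = -2)
o(Q) = -44 - 4*Q (o(Q) = (11 + Q)*(-4) = -44 - 4*Q)
Z(S) = -3 - S² (Z(S) = -S² - 3 = -3 - S²)
o(11)*(-Z(b) + 56) = (-44 - 4*11)*(-(-3 - 1*(-2)²) + 56) = (-44 - 44)*(-(-3 - 1*4) + 56) = -88*(-(-3 - 4) + 56) = -88*(-1*(-7) + 56) = -88*(7 + 56) = -88*63 = -5544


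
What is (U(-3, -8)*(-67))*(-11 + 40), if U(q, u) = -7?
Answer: 13601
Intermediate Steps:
(U(-3, -8)*(-67))*(-11 + 40) = (-7*(-67))*(-11 + 40) = 469*29 = 13601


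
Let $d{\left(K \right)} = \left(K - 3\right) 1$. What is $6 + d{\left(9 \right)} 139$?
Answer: $840$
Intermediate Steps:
$d{\left(K \right)} = -3 + K$ ($d{\left(K \right)} = \left(-3 + K\right) 1 = -3 + K$)
$6 + d{\left(9 \right)} 139 = 6 + \left(-3 + 9\right) 139 = 6 + 6 \cdot 139 = 6 + 834 = 840$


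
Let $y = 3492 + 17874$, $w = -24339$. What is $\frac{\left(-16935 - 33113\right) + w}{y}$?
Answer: $- \frac{74387}{21366} \approx -3.4816$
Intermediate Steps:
$y = 21366$
$\frac{\left(-16935 - 33113\right) + w}{y} = \frac{\left(-16935 - 33113\right) - 24339}{21366} = \left(-50048 - 24339\right) \frac{1}{21366} = \left(-74387\right) \frac{1}{21366} = - \frac{74387}{21366}$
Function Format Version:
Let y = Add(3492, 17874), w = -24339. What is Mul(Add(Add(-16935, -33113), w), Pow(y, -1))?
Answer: Rational(-74387, 21366) ≈ -3.4816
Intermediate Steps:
y = 21366
Mul(Add(Add(-16935, -33113), w), Pow(y, -1)) = Mul(Add(Add(-16935, -33113), -24339), Pow(21366, -1)) = Mul(Add(-50048, -24339), Rational(1, 21366)) = Mul(-74387, Rational(1, 21366)) = Rational(-74387, 21366)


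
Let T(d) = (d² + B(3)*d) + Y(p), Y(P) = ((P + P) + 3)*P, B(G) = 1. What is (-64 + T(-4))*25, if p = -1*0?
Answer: -1300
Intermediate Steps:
p = 0
Y(P) = P*(3 + 2*P) (Y(P) = (2*P + 3)*P = (3 + 2*P)*P = P*(3 + 2*P))
T(d) = d + d² (T(d) = (d² + 1*d) + 0*(3 + 2*0) = (d² + d) + 0*(3 + 0) = (d + d²) + 0*3 = (d + d²) + 0 = d + d²)
(-64 + T(-4))*25 = (-64 - 4*(1 - 4))*25 = (-64 - 4*(-3))*25 = (-64 + 12)*25 = -52*25 = -1300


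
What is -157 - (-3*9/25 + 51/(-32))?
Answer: -123461/800 ≈ -154.33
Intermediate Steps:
-157 - (-3*9/25 + 51/(-32)) = -157 - (-27*1/25 + 51*(-1/32)) = -157 - (-27/25 - 51/32) = -157 - 1*(-2139/800) = -157 + 2139/800 = -123461/800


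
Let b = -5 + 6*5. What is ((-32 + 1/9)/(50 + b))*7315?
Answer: -419881/135 ≈ -3110.2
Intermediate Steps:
b = 25 (b = -5 + 30 = 25)
((-32 + 1/9)/(50 + b))*7315 = ((-32 + 1/9)/(50 + 25))*7315 = ((-32 + 1/9)/75)*7315 = -287/9*1/75*7315 = -287/675*7315 = -419881/135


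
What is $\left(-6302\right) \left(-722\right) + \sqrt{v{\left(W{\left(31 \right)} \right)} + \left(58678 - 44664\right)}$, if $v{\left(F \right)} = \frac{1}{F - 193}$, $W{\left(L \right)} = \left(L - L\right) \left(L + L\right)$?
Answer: $4550044 + \frac{\sqrt{522007293}}{193} \approx 4.5502 \cdot 10^{6}$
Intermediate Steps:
$W{\left(L \right)} = 0$ ($W{\left(L \right)} = 0 \cdot 2 L = 0$)
$v{\left(F \right)} = \frac{1}{-193 + F}$
$\left(-6302\right) \left(-722\right) + \sqrt{v{\left(W{\left(31 \right)} \right)} + \left(58678 - 44664\right)} = \left(-6302\right) \left(-722\right) + \sqrt{\frac{1}{-193 + 0} + \left(58678 - 44664\right)} = 4550044 + \sqrt{\frac{1}{-193} + \left(58678 - 44664\right)} = 4550044 + \sqrt{- \frac{1}{193} + 14014} = 4550044 + \sqrt{\frac{2704701}{193}} = 4550044 + \frac{\sqrt{522007293}}{193}$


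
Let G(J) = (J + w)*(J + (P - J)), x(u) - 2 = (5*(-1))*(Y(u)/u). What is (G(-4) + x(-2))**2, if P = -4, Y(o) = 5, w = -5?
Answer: 10201/4 ≈ 2550.3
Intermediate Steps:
x(u) = 2 - 25/u (x(u) = 2 + (5*(-1))*(5/u) = 2 - 25/u)
G(J) = 20 - 4*J (G(J) = (J - 5)*(J + (-4 - J)) = (-5 + J)*(-4) = 20 - 4*J)
(G(-4) + x(-2))**2 = ((20 - 4*(-4)) + (2 - 25/(-2)))**2 = ((20 + 16) + (2 - 25*(-1/2)))**2 = (36 + (2 + 25/2))**2 = (36 + 29/2)**2 = (101/2)**2 = 10201/4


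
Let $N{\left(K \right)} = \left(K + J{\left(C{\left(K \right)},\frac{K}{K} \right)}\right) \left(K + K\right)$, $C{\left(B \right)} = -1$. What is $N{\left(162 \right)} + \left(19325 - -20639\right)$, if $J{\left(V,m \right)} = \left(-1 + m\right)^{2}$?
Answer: $92452$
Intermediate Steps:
$N{\left(K \right)} = 2 K^{2}$ ($N{\left(K \right)} = \left(K + \left(-1 + \frac{K}{K}\right)^{2}\right) \left(K + K\right) = \left(K + \left(-1 + 1\right)^{2}\right) 2 K = \left(K + 0^{2}\right) 2 K = \left(K + 0\right) 2 K = K 2 K = 2 K^{2}$)
$N{\left(162 \right)} + \left(19325 - -20639\right) = 2 \cdot 162^{2} + \left(19325 - -20639\right) = 2 \cdot 26244 + \left(19325 + 20639\right) = 52488 + 39964 = 92452$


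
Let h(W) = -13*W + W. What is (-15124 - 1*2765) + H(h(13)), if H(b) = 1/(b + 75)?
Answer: -1449010/81 ≈ -17889.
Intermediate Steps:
h(W) = -12*W
H(b) = 1/(75 + b)
(-15124 - 1*2765) + H(h(13)) = (-15124 - 1*2765) + 1/(75 - 12*13) = (-15124 - 2765) + 1/(75 - 156) = -17889 + 1/(-81) = -17889 - 1/81 = -1449010/81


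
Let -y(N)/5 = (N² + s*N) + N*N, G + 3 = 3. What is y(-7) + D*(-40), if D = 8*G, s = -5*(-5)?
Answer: 385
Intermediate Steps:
G = 0 (G = -3 + 3 = 0)
s = 25
D = 0 (D = 8*0 = 0)
y(N) = -125*N - 10*N² (y(N) = -5*((N² + 25*N) + N*N) = -5*((N² + 25*N) + N²) = -5*(2*N² + 25*N) = -125*N - 10*N²)
y(-7) + D*(-40) = -5*(-7)*(25 + 2*(-7)) + 0*(-40) = -5*(-7)*(25 - 14) + 0 = -5*(-7)*11 + 0 = 385 + 0 = 385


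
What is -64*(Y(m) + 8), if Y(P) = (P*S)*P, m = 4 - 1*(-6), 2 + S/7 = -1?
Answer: 133888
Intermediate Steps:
S = -21 (S = -14 + 7*(-1) = -14 - 7 = -21)
m = 10 (m = 4 + 6 = 10)
Y(P) = -21*P² (Y(P) = (P*(-21))*P = (-21*P)*P = -21*P²)
-64*(Y(m) + 8) = -64*(-21*10² + 8) = -64*(-21*100 + 8) = -64*(-2100 + 8) = -64*(-2092) = 133888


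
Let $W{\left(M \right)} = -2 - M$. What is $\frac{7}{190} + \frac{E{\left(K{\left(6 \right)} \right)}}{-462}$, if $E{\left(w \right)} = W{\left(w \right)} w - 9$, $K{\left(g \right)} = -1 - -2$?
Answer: $\frac{919}{14630} \approx 0.062816$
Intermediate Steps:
$K{\left(g \right)} = 1$ ($K{\left(g \right)} = -1 + 2 = 1$)
$E{\left(w \right)} = -9 + w \left(-2 - w\right)$ ($E{\left(w \right)} = \left(-2 - w\right) w - 9 = w \left(-2 - w\right) - 9 = -9 + w \left(-2 - w\right)$)
$\frac{7}{190} + \frac{E{\left(K{\left(6 \right)} \right)}}{-462} = \frac{7}{190} + \frac{-9 - 1 \left(2 + 1\right)}{-462} = 7 \cdot \frac{1}{190} + \left(-9 - 1 \cdot 3\right) \left(- \frac{1}{462}\right) = \frac{7}{190} + \left(-9 - 3\right) \left(- \frac{1}{462}\right) = \frac{7}{190} - - \frac{2}{77} = \frac{7}{190} + \frac{2}{77} = \frac{919}{14630}$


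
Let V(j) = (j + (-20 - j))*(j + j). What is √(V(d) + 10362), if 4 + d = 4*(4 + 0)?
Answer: 9*√122 ≈ 99.408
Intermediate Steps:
d = 12 (d = -4 + 4*(4 + 0) = -4 + 4*4 = -4 + 16 = 12)
V(j) = -40*j
√(V(d) + 10362) = √(-40*12 + 10362) = √(-480 + 10362) = √9882 = 9*√122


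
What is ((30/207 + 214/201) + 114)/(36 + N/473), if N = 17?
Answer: 83975474/26266345 ≈ 3.1971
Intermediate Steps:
((30/207 + 214/201) + 114)/(36 + N/473) = ((30/207 + 214/201) + 114)/(36 + 17/473) = ((30*(1/207) + 214*(1/201)) + 114)/(36 + 17*(1/473)) = ((10/69 + 214/201) + 114)/(36 + 17/473) = (1864/1541 + 114)/(17045/473) = (177538/1541)*(473/17045) = 83975474/26266345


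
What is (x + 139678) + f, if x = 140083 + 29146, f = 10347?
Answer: 319254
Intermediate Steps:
x = 169229
(x + 139678) + f = (169229 + 139678) + 10347 = 308907 + 10347 = 319254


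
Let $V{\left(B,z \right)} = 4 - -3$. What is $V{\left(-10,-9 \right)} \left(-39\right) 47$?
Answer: $-12831$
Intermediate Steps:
$V{\left(B,z \right)} = 7$ ($V{\left(B,z \right)} = 4 + 3 = 7$)
$V{\left(-10,-9 \right)} \left(-39\right) 47 = 7 \left(-39\right) 47 = \left(-273\right) 47 = -12831$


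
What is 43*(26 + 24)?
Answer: 2150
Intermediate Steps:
43*(26 + 24) = 43*50 = 2150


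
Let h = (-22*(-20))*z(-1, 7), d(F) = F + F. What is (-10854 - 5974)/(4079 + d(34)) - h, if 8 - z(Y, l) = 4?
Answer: -7315548/4147 ≈ -1764.1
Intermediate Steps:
z(Y, l) = 4 (z(Y, l) = 8 - 1*4 = 8 - 4 = 4)
d(F) = 2*F
h = 1760 (h = -22*(-20)*4 = 440*4 = 1760)
(-10854 - 5974)/(4079 + d(34)) - h = (-10854 - 5974)/(4079 + 2*34) - 1*1760 = -16828/(4079 + 68) - 1760 = -16828/4147 - 1760 = -7315548/4147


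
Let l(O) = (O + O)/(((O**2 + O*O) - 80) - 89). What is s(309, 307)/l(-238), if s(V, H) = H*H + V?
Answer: -5348153201/238 ≈ -2.2471e+7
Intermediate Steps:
s(V, H) = V + H**2 (s(V, H) = H**2 + V = V + H**2)
l(O) = 2*O/(-169 + 2*O**2) (l(O) = (2*O)/(((O**2 + O**2) - 80) - 89) = (2*O)/((2*O**2 - 80) - 89) = (2*O)/((-80 + 2*O**2) - 89) = (2*O)/(-169 + 2*O**2) = 2*O/(-169 + 2*O**2))
s(309, 307)/l(-238) = (309 + 307**2)/((2*(-238)/(-169 + 2*(-238)**2))) = (309 + 94249)/((2*(-238)/(-169 + 2*56644))) = 94558/((2*(-238)/(-169 + 113288))) = 94558/((2*(-238)/113119)) = 94558/((2*(-238)*(1/113119))) = 94558/(-476/113119) = 94558*(-113119/476) = -5348153201/238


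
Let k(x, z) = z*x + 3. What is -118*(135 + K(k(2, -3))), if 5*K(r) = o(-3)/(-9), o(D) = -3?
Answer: -239068/15 ≈ -15938.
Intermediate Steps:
k(x, z) = 3 + x*z (k(x, z) = x*z + 3 = 3 + x*z)
K(r) = 1/15 (K(r) = (-3/(-9))/5 = (-3*(-1/9))/5 = (1/5)*(1/3) = 1/15)
-118*(135 + K(k(2, -3))) = -118*(135 + 1/15) = -118*2026/15 = -239068/15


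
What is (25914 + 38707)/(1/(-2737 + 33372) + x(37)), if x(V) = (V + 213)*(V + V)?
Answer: 1979664335/566747501 ≈ 3.4930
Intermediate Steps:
x(V) = 2*V*(213 + V) (x(V) = (213 + V)*(2*V) = 2*V*(213 + V))
(25914 + 38707)/(1/(-2737 + 33372) + x(37)) = (25914 + 38707)/(1/(-2737 + 33372) + 2*37*(213 + 37)) = 64621/(1/30635 + 2*37*250) = 64621/(1/30635 + 18500) = 64621/(566747501/30635) = 64621*(30635/566747501) = 1979664335/566747501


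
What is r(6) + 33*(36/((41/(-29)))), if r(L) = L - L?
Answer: -34452/41 ≈ -840.29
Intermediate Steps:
r(L) = 0
r(6) + 33*(36/((41/(-29)))) = 0 + 33*(36/((41/(-29)))) = 0 + 33*(36/((41*(-1/29)))) = 0 + 33*(36/(-41/29)) = 0 + 33*(36*(-29/41)) = 0 + 33*(-1044/41) = 0 - 34452/41 = -34452/41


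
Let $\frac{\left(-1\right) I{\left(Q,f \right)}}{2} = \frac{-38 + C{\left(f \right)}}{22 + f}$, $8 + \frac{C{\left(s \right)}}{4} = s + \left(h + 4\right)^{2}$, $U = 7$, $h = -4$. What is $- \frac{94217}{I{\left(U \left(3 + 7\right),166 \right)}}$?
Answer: $\frac{4428199}{297} \approx 14910.0$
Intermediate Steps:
$C{\left(s \right)} = -32 + 4 s$ ($C{\left(s \right)} = -32 + 4 \left(s + \left(-4 + 4\right)^{2}\right) = -32 + 4 \left(s + 0^{2}\right) = -32 + 4 \left(s + 0\right) = -32 + 4 s$)
$I{\left(Q,f \right)} = - \frac{2 \left(-70 + 4 f\right)}{22 + f}$ ($I{\left(Q,f \right)} = - 2 \frac{-38 + \left(-32 + 4 f\right)}{22 + f} = - 2 \frac{-70 + 4 f}{22 + f} = - \frac{2 \left(-70 + 4 f\right)}{22 + f}$)
$- \frac{94217}{I{\left(U \left(3 + 7\right),166 \right)}} = - \frac{94217}{4 \frac{1}{22 + 166} \left(35 - 332\right)} = - \frac{94217}{4 \cdot \frac{1}{188} \left(35 - 332\right)} = - \frac{94217}{4 \cdot \frac{1}{188} \left(-297\right)} = - \frac{94217}{- \frac{297}{47}} = \left(-94217\right) \left(- \frac{47}{297}\right) = \frac{4428199}{297}$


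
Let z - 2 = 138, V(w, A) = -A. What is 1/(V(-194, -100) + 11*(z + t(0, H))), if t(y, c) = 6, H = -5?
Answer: 1/1706 ≈ 0.00058617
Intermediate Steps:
z = 140 (z = 2 + 138 = 140)
1/(V(-194, -100) + 11*(z + t(0, H))) = 1/(-1*(-100) + 11*(140 + 6)) = 1/(100 + 11*146) = 1/(100 + 1606) = 1/1706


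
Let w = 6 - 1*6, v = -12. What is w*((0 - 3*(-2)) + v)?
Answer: 0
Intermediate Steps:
w = 0 (w = 6 - 6 = 0)
w*((0 - 3*(-2)) + v) = 0*((0 - 3*(-2)) - 12) = 0*((0 + 6) - 12) = 0*(6 - 12) = 0*(-6) = 0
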